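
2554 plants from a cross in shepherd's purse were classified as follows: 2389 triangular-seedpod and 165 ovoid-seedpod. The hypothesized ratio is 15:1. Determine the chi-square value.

0.193

The 15:1 ratio has 16 parts, so with N = 2554 the expected counts are:
  triangular-seedpod: 2554 × 15/16 = 2394.375
  ovoid-seedpod: 2554 × 1/16 = 159.625
χ² = Σ (O − E)² / E
  triangular-seedpod: (2389 − 2394.375)² / 2394.375 = 0.0121
  ovoid-seedpod: (165 − 159.625)² / 159.625 = 0.1810
χ² = 0.0121 + 0.1810 = 0.1931 ≈ 0.193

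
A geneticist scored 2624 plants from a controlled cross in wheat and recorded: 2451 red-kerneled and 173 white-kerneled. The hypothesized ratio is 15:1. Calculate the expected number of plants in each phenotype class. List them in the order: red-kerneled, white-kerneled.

2460, 164

Total ratio parts = 16. Expected numbers out of 2624:
  red-kerneled: 2624 × 15/16 = 2460
  white-kerneled: 2624 × 1/16 = 164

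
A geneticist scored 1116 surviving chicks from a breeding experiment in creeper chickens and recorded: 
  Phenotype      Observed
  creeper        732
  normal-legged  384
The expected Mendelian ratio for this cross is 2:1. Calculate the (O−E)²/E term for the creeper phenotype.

Under the 2:1 hypothesis (Σ ratio = 3, N = 1116):
  creeper: 1116 × 2/3 = 744
  normal-legged: 1116 × 1/3 = 372
Contribution of creeper: (732 − 744)² / 744 = 0.1935

0.194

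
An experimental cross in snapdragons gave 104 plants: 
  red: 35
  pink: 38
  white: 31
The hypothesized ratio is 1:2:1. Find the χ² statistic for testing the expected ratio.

7.846

Total ratio parts = 4. Expected numbers out of 104:
  red: 104 × 1/4 = 26
  pink: 104 × 2/4 = 52
  white: 104 × 1/4 = 26
χ² = Σ (O − E)² / E
  red: (35 − 26)² / 26 = 3.1154
  pink: (38 − 52)² / 52 = 3.7692
  white: (31 − 26)² / 26 = 0.9615
χ² = 3.1154 + 3.7692 + 0.9615 = 7.8461 ≈ 7.846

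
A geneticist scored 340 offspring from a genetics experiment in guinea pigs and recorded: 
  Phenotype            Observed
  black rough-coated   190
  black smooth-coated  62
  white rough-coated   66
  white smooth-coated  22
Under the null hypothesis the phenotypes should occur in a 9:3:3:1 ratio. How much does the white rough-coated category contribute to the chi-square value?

0.079

Total ratio parts = 16. Expected numbers out of 340:
  black rough-coated: 340 × 9/16 = 191.25
  black smooth-coated: 340 × 3/16 = 63.75
  white rough-coated: 340 × 3/16 = 63.75
  white smooth-coated: 340 × 1/16 = 21.25
Contribution of white rough-coated: (66 − 63.75)² / 63.75 = 0.0794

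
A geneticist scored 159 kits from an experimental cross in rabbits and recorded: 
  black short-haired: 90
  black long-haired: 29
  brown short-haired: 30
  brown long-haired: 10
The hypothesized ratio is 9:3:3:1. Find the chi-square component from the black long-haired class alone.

Expected counts for N = 159 under a 9:3:3:1 ratio (total parts = 16):
  black short-haired: 159 × 9/16 = 89.4375
  black long-haired: 159 × 3/16 = 29.8125
  brown short-haired: 159 × 3/16 = 29.8125
  brown long-haired: 159 × 1/16 = 9.9375
Contribution of black long-haired: (29 − 29.8125)² / 29.8125 = 0.0221

0.022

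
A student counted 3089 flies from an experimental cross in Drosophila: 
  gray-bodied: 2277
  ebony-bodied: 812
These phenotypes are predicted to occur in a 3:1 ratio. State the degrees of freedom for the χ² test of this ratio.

1

A goodness-of-fit test with 2 phenotype classes has df = 2 − 1 = 1.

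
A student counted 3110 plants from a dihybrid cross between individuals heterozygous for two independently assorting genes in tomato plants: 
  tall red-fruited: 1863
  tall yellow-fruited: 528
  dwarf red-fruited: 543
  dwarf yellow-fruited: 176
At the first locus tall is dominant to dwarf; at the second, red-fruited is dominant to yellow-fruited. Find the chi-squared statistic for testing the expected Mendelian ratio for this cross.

A dihybrid F₂ with independent assortment and complete dominance at both loci gives a 9:3:3:1 phenotypic ratio.
Total ratio parts = 16. Expected numbers out of 3110:
  tall red-fruited: 3110 × 9/16 = 1749.375
  tall yellow-fruited: 3110 × 3/16 = 583.125
  dwarf red-fruited: 3110 × 3/16 = 583.125
  dwarf yellow-fruited: 3110 × 1/16 = 194.375
χ² = Σ (O − E)² / E
  tall red-fruited: (1863 − 1749.375)² / 1749.375 = 7.3801
  tall yellow-fruited: (528 − 583.125)² / 583.125 = 5.2112
  dwarf red-fruited: (543 − 583.125)² / 583.125 = 2.7610
  dwarf yellow-fruited: (176 − 194.375)² / 194.375 = 1.7371
χ² = 7.3801 + 5.2112 + 2.7610 + 1.7371 = 17.0894 ≈ 17.089

17.089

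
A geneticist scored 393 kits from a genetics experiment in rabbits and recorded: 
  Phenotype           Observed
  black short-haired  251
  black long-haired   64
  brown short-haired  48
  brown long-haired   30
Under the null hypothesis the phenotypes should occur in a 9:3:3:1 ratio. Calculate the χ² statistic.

15.486

Expected counts for N = 393 under a 9:3:3:1 ratio (total parts = 16):
  black short-haired: 393 × 9/16 = 221.0625
  black long-haired: 393 × 3/16 = 73.6875
  brown short-haired: 393 × 3/16 = 73.6875
  brown long-haired: 393 × 1/16 = 24.5625
χ² = Σ (O − E)² / E
  black short-haired: (251 − 221.0625)² / 221.0625 = 4.0543
  black long-haired: (64 − 73.6875)² / 73.6875 = 1.2736
  brown short-haired: (48 − 73.6875)² / 73.6875 = 8.9547
  brown long-haired: (30 − 24.5625)² / 24.5625 = 1.2037
χ² = 4.0543 + 1.2736 + 8.9547 + 1.2037 = 15.4863 ≈ 15.486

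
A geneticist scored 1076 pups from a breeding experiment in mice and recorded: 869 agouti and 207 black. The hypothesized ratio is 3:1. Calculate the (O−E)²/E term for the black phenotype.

14.290

Under the 3:1 hypothesis (Σ ratio = 4, N = 1076):
  agouti: 1076 × 3/4 = 807
  black: 1076 × 1/4 = 269
Contribution of black: (207 − 269)² / 269 = 14.2900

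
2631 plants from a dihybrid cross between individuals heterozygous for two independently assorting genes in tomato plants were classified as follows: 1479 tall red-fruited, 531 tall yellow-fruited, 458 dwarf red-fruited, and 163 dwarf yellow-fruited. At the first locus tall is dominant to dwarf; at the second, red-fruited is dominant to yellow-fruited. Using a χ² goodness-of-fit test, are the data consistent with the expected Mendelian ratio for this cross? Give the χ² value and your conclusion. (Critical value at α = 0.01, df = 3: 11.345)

5.420; consistent

A dihybrid F₂ with independent assortment and complete dominance at both loci gives a 9:3:3:1 phenotypic ratio.
Expected counts for N = 2631 under a 9:3:3:1 ratio (total parts = 16):
  tall red-fruited: 2631 × 9/16 = 1479.9375
  tall yellow-fruited: 2631 × 3/16 = 493.3125
  dwarf red-fruited: 2631 × 3/16 = 493.3125
  dwarf yellow-fruited: 2631 × 1/16 = 164.4375
χ² = Σ (O − E)² / E
  tall red-fruited: (1479 − 1479.9375)² / 1479.9375 = 0.0006
  tall yellow-fruited: (531 − 493.3125)² / 493.3125 = 2.8792
  dwarf red-fruited: (458 − 493.3125)² / 493.3125 = 2.5278
  dwarf yellow-fruited: (163 − 164.4375)² / 164.4375 = 0.0126
χ² = 0.0006 + 2.8792 + 2.5278 + 0.0126 = 5.4202 ≈ 5.420
Degrees of freedom = 4 − 1 = 3; critical value at α = 0.01 is 11.345.
Since 5.420 < 11.345, we fail to reject the null hypothesis — the data are consistent with the 9:3:3:1 ratio.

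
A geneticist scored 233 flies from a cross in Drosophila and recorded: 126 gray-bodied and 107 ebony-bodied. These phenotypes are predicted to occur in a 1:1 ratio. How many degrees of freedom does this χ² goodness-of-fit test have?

A goodness-of-fit test with 2 phenotype classes has df = 2 − 1 = 1.

1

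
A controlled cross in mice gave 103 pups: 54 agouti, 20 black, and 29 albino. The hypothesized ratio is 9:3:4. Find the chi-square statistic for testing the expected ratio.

Under the 9:3:4 hypothesis (Σ ratio = 16, N = 103):
  agouti: 103 × 9/16 = 57.9375
  black: 103 × 3/16 = 19.3125
  albino: 103 × 4/16 = 25.75
χ² = Σ (O − E)² / E
  agouti: (54 − 57.9375)² / 57.9375 = 0.2676
  black: (20 − 19.3125)² / 19.3125 = 0.0245
  albino: (29 − 25.75)² / 25.75 = 0.4102
χ² = 0.2676 + 0.0245 + 0.4102 = 0.7023 ≈ 0.702

0.702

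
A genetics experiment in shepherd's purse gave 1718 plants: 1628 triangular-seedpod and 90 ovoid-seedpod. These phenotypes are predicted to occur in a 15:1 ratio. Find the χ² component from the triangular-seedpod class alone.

0.187

Under the 15:1 hypothesis (Σ ratio = 16, N = 1718):
  triangular-seedpod: 1718 × 15/16 = 1610.625
  ovoid-seedpod: 1718 × 1/16 = 107.375
Contribution of triangular-seedpod: (1628 − 1610.625)² / 1610.625 = 0.1874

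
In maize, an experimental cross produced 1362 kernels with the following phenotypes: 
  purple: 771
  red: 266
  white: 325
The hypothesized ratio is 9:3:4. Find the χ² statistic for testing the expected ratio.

1.179

Under the 9:3:4 hypothesis (Σ ratio = 16, N = 1362):
  purple: 1362 × 9/16 = 766.125
  red: 1362 × 3/16 = 255.375
  white: 1362 × 4/16 = 340.5
χ² = Σ (O − E)² / E
  purple: (771 − 766.125)² / 766.125 = 0.0310
  red: (266 − 255.375)² / 255.375 = 0.4421
  white: (325 − 340.5)² / 340.5 = 0.7056
χ² = 0.0310 + 0.4421 + 0.7056 = 1.1787 ≈ 1.179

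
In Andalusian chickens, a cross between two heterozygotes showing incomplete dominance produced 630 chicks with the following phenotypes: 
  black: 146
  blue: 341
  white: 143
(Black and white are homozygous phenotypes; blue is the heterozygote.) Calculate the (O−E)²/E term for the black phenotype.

0.840

With incomplete dominance, a heterozygote × heterozygote cross gives a 1:2:1 phenotypic ratio.
Expected counts for N = 630 under a 1:2:1 ratio (total parts = 4):
  black: 630 × 1/4 = 157.5
  blue: 630 × 2/4 = 315
  white: 630 × 1/4 = 157.5
Contribution of black: (146 − 157.5)² / 157.5 = 0.8397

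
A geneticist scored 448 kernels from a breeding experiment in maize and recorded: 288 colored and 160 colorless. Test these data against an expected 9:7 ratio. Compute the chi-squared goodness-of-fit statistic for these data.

11.755

Under the 9:7 hypothesis (Σ ratio = 16, N = 448):
  colored: 448 × 9/16 = 252
  colorless: 448 × 7/16 = 196
χ² = Σ (O − E)² / E
  colored: (288 − 252)² / 252 = 5.1429
  colorless: (160 − 196)² / 196 = 6.6122
χ² = 5.1429 + 6.6122 = 11.7551 ≈ 11.755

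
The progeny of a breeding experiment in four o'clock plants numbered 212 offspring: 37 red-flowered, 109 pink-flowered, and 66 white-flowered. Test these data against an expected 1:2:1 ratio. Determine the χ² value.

8.104

Expected counts for N = 212 under a 1:2:1 ratio (total parts = 4):
  red-flowered: 212 × 1/4 = 53
  pink-flowered: 212 × 2/4 = 106
  white-flowered: 212 × 1/4 = 53
χ² = Σ (O − E)² / E
  red-flowered: (37 − 53)² / 53 = 4.8302
  pink-flowered: (109 − 106)² / 106 = 0.0849
  white-flowered: (66 − 53)² / 53 = 3.1887
χ² = 4.8302 + 0.0849 + 3.1887 = 8.1038 ≈ 8.104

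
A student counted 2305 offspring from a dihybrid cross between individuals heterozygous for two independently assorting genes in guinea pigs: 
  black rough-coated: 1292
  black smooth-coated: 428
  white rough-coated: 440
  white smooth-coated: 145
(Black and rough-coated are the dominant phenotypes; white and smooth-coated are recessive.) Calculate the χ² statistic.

A dihybrid F₂ with independent assortment and complete dominance at both loci gives a 9:3:3:1 phenotypic ratio.
Under the 9:3:3:1 hypothesis (Σ ratio = 16, N = 2305):
  black rough-coated: 2305 × 9/16 = 1296.5625
  black smooth-coated: 2305 × 3/16 = 432.1875
  white rough-coated: 2305 × 3/16 = 432.1875
  white smooth-coated: 2305 × 1/16 = 144.0625
χ² = Σ (O − E)² / E
  black rough-coated: (1292 − 1296.5625)² / 1296.5625 = 0.0161
  black smooth-coated: (428 − 432.1875)² / 432.1875 = 0.0406
  white rough-coated: (440 − 432.1875)² / 432.1875 = 0.1412
  white smooth-coated: (145 − 144.0625)² / 144.0625 = 0.0061
χ² = 0.0161 + 0.0406 + 0.1412 + 0.0061 = 0.204

0.204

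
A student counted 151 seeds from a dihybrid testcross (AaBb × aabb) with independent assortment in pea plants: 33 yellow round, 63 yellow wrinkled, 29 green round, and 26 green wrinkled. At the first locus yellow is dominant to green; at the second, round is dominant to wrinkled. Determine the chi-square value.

23.172

A dihybrid testcross with independent assortment gives a 1:1:1:1 ratio.
Total ratio parts = 4. Expected numbers out of 151:
  yellow round: 151 × 1/4 = 37.75
  yellow wrinkled: 151 × 1/4 = 37.75
  green round: 151 × 1/4 = 37.75
  green wrinkled: 151 × 1/4 = 37.75
χ² = Σ (O − E)² / E
  yellow round: (33 − 37.75)² / 37.75 = 0.5977
  yellow wrinkled: (63 − 37.75)² / 37.75 = 16.8891
  green round: (29 − 37.75)² / 37.75 = 2.0281
  green wrinkled: (26 − 37.75)² / 37.75 = 3.6573
χ² = 0.5977 + 16.8891 + 2.0281 + 3.6573 = 23.1722 ≈ 23.172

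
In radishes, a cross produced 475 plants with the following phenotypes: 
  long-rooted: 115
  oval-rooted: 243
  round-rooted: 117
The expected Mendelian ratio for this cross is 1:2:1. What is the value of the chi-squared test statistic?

0.272

The 1:2:1 ratio has 4 parts, so with N = 475 the expected counts are:
  long-rooted: 475 × 1/4 = 118.75
  oval-rooted: 475 × 2/4 = 237.5
  round-rooted: 475 × 1/4 = 118.75
χ² = Σ (O − E)² / E
  long-rooted: (115 − 118.75)² / 118.75 = 0.1184
  oval-rooted: (243 − 237.5)² / 237.5 = 0.1274
  round-rooted: (117 − 118.75)² / 118.75 = 0.0258
χ² = 0.1184 + 0.1274 + 0.0258 = 0.2716 ≈ 0.272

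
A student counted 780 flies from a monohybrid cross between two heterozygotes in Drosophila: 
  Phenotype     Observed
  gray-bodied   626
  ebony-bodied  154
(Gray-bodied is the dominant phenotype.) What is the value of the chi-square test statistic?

11.494

For a monohybrid cross between heterozygotes with complete dominance, the expected phenotypic ratio is 3:1.
The 3:1 ratio has 4 parts, so with N = 780 the expected counts are:
  gray-bodied: 780 × 3/4 = 585
  ebony-bodied: 780 × 1/4 = 195
χ² = Σ (O − E)² / E
  gray-bodied: (626 − 585)² / 585 = 2.8735
  ebony-bodied: (154 − 195)² / 195 = 8.6205
χ² = 2.8735 + 8.6205 = 11.494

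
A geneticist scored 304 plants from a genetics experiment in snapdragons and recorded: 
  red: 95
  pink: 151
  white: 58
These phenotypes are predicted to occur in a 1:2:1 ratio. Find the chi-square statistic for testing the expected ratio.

The 1:2:1 ratio has 4 parts, so with N = 304 the expected counts are:
  red: 304 × 1/4 = 76
  pink: 304 × 2/4 = 152
  white: 304 × 1/4 = 76
χ² = Σ (O − E)² / E
  red: (95 − 76)² / 76 = 4.7500
  pink: (151 − 152)² / 152 = 0.0066
  white: (58 − 76)² / 76 = 4.2632
χ² = 4.7500 + 0.0066 + 4.2632 = 9.0198 ≈ 9.020

9.020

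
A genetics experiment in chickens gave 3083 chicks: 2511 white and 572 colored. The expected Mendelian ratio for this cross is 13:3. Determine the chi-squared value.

Total ratio parts = 16. Expected numbers out of 3083:
  white: 3083 × 13/16 = 2504.9375
  colored: 3083 × 3/16 = 578.0625
χ² = Σ (O − E)² / E
  white: (2511 − 2504.9375)² / 2504.9375 = 0.0147
  colored: (572 − 578.0625)² / 578.0625 = 0.0636
χ² = 0.0147 + 0.0636 = 0.0783 ≈ 0.078

0.078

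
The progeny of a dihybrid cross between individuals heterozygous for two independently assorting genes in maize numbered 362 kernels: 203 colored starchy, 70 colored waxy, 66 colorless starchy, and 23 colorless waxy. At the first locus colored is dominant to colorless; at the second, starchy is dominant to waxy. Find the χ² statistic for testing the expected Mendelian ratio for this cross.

A dihybrid F₂ with independent assortment and complete dominance at both loci gives a 9:3:3:1 phenotypic ratio.
Expected counts for N = 362 under a 9:3:3:1 ratio (total parts = 16):
  colored starchy: 362 × 9/16 = 203.625
  colored waxy: 362 × 3/16 = 67.875
  colorless starchy: 362 × 3/16 = 67.875
  colorless waxy: 362 × 1/16 = 22.625
χ² = Σ (O − E)² / E
  colored starchy: (203 − 203.625)² / 203.625 = 0.0019
  colored waxy: (70 − 67.875)² / 67.875 = 0.0665
  colorless starchy: (66 − 67.875)² / 67.875 = 0.0518
  colorless waxy: (23 − 22.625)² / 22.625 = 0.0062
χ² = 0.0019 + 0.0665 + 0.0518 + 0.0062 = 0.1264 ≈ 0.126

0.126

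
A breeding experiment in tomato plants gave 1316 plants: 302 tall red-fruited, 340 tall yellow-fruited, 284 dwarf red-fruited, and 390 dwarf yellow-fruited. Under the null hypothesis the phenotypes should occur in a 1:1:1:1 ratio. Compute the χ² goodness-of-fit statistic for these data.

Under the 1:1:1:1 hypothesis (Σ ratio = 4, N = 1316):
  tall red-fruited: 1316 × 1/4 = 329
  tall yellow-fruited: 1316 × 1/4 = 329
  dwarf red-fruited: 1316 × 1/4 = 329
  dwarf yellow-fruited: 1316 × 1/4 = 329
χ² = Σ (O − E)² / E
  tall red-fruited: (302 − 329)² / 329 = 2.2158
  tall yellow-fruited: (340 − 329)² / 329 = 0.3678
  dwarf red-fruited: (284 − 329)² / 329 = 6.1550
  dwarf yellow-fruited: (390 − 329)² / 329 = 11.3100
χ² = 2.2158 + 0.3678 + 6.1550 + 11.3100 = 20.0486 ≈ 20.049

20.049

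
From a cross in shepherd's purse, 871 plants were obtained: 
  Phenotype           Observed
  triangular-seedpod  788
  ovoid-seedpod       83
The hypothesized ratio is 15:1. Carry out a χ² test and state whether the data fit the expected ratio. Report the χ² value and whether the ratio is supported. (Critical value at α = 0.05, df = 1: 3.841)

Under the 15:1 hypothesis (Σ ratio = 16, N = 871):
  triangular-seedpod: 871 × 15/16 = 816.5625
  ovoid-seedpod: 871 × 1/16 = 54.4375
χ² = Σ (O − E)² / E
  triangular-seedpod: (788 − 816.5625)² / 816.5625 = 0.9991
  ovoid-seedpod: (83 − 54.4375)² / 54.4375 = 14.9863
χ² = 0.9991 + 14.9863 = 15.9854 ≈ 15.985
Degrees of freedom = 2 − 1 = 1; critical value at α = 0.05 is 3.841.
Since 15.985 > 3.841, we reject the null hypothesis — the data do not fit the 15:1 ratio.

15.985; not consistent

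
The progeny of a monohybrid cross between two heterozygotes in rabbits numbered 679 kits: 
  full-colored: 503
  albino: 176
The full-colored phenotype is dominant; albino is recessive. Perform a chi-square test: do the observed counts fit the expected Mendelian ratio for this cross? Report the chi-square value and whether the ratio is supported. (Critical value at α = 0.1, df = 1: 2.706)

0.307; consistent

For a monohybrid cross between heterozygotes with complete dominance, the expected phenotypic ratio is 3:1.
Expected counts for N = 679 under a 3:1 ratio (total parts = 4):
  full-colored: 679 × 3/4 = 509.25
  albino: 679 × 1/4 = 169.75
χ² = Σ (O − E)² / E
  full-colored: (503 − 509.25)² / 509.25 = 0.0767
  albino: (176 − 169.75)² / 169.75 = 0.2301
χ² = 0.0767 + 0.2301 = 0.3068 ≈ 0.307
Degrees of freedom = 2 − 1 = 1; critical value at α = 0.1 is 2.706.
Since 0.307 < 2.706, we fail to reject the null hypothesis — the data are consistent with the 3:1 ratio.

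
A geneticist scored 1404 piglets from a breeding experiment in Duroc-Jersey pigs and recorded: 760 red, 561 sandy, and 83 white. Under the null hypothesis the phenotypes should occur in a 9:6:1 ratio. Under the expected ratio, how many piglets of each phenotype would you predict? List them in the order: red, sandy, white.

Expected counts for N = 1404 under a 9:6:1 ratio (total parts = 16):
  red: 1404 × 9/16 = 789.75
  sandy: 1404 × 6/16 = 526.5
  white: 1404 × 1/16 = 87.75

789.75, 526.5, 87.75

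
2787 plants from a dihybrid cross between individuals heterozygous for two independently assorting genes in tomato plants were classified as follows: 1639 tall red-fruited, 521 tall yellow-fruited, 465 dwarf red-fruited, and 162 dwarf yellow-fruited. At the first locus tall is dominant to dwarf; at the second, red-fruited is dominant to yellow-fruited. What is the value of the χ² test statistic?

A dihybrid F₂ with independent assortment and complete dominance at both loci gives a 9:3:3:1 phenotypic ratio.
The 9:3:3:1 ratio has 16 parts, so with N = 2787 the expected counts are:
  tall red-fruited: 2787 × 9/16 = 1567.6875
  tall yellow-fruited: 2787 × 3/16 = 522.5625
  dwarf red-fruited: 2787 × 3/16 = 522.5625
  dwarf yellow-fruited: 2787 × 1/16 = 174.1875
χ² = Σ (O − E)² / E
  tall red-fruited: (1639 − 1567.6875)² / 1567.6875 = 3.2439
  tall yellow-fruited: (521 − 522.5625)² / 522.5625 = 0.0047
  dwarf red-fruited: (465 − 522.5625)² / 522.5625 = 6.3408
  dwarf yellow-fruited: (162 − 174.1875)² / 174.1875 = 0.8527
χ² = 3.2439 + 0.0047 + 6.3408 + 0.8527 = 10.4421 ≈ 10.442

10.442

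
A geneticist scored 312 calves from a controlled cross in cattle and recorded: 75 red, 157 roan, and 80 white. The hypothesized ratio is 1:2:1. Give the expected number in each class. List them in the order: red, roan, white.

Expected counts for N = 312 under a 1:2:1 ratio (total parts = 4):
  red: 312 × 1/4 = 78
  roan: 312 × 2/4 = 156
  white: 312 × 1/4 = 78

78, 156, 78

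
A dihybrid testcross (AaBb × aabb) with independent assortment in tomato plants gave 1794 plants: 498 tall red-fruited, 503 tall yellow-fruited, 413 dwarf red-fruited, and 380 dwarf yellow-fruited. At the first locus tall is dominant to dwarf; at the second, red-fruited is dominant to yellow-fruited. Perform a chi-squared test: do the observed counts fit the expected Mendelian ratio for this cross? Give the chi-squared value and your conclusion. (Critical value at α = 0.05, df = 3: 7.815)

A dihybrid testcross with independent assortment gives a 1:1:1:1 ratio.
Under the 1:1:1:1 hypothesis (Σ ratio = 4, N = 1794):
  tall red-fruited: 1794 × 1/4 = 448.5
  tall yellow-fruited: 1794 × 1/4 = 448.5
  dwarf red-fruited: 1794 × 1/4 = 448.5
  dwarf yellow-fruited: 1794 × 1/4 = 448.5
χ² = Σ (O − E)² / E
  tall red-fruited: (498 − 448.5)² / 448.5 = 5.4632
  tall yellow-fruited: (503 − 448.5)² / 448.5 = 6.6226
  dwarf red-fruited: (413 − 448.5)² / 448.5 = 2.8099
  dwarf yellow-fruited: (380 − 448.5)² / 448.5 = 10.4621
χ² = 5.4632 + 6.6226 + 2.8099 + 10.4621 = 25.3578 ≈ 25.358
Degrees of freedom = 4 − 1 = 3; critical value at α = 0.05 is 7.815.
Since 25.358 > 7.815, we reject the null hypothesis — the data do not fit the 1:1:1:1 ratio.

25.358; not consistent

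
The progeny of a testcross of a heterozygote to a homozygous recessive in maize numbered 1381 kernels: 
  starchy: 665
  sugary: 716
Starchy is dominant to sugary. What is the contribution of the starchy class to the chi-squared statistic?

0.942

A testcross of a heterozygote (Aa × aa) gives a 1:1 phenotypic ratio.
Total ratio parts = 2. Expected numbers out of 1381:
  starchy: 1381 × 1/2 = 690.5
  sugary: 1381 × 1/2 = 690.5
Contribution of starchy: (665 − 690.5)² / 690.5 = 0.9417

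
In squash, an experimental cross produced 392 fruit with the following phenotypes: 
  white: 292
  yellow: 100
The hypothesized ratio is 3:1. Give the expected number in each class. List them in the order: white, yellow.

Expected counts for N = 392 under a 3:1 ratio (total parts = 4):
  white: 392 × 3/4 = 294
  yellow: 392 × 1/4 = 98

294, 98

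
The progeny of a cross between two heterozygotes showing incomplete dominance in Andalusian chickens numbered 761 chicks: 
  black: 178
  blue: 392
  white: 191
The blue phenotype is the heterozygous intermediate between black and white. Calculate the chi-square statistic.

With incomplete dominance, a heterozygote × heterozygote cross gives a 1:2:1 phenotypic ratio.
Expected counts for N = 761 under a 1:2:1 ratio (total parts = 4):
  black: 761 × 1/4 = 190.25
  blue: 761 × 2/4 = 380.5
  white: 761 × 1/4 = 190.25
χ² = Σ (O − E)² / E
  black: (178 − 190.25)² / 190.25 = 0.7888
  blue: (392 − 380.5)² / 380.5 = 0.3476
  white: (191 − 190.25)² / 190.25 = 0.0030
χ² = 0.7888 + 0.3476 + 0.0030 = 1.1394 ≈ 1.139

1.139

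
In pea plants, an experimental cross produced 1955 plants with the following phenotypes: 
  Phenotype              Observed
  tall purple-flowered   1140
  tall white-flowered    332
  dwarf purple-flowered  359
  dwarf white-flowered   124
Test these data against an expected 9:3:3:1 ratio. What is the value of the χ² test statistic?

4.920

Expected counts for N = 1955 under a 9:3:3:1 ratio (total parts = 16):
  tall purple-flowered: 1955 × 9/16 = 1099.6875
  tall white-flowered: 1955 × 3/16 = 366.5625
  dwarf purple-flowered: 1955 × 3/16 = 366.5625
  dwarf white-flowered: 1955 × 1/16 = 122.1875
χ² = Σ (O − E)² / E
  tall purple-flowered: (1140 − 1099.6875)² / 1099.6875 = 1.4778
  tall white-flowered: (332 − 366.5625)² / 366.5625 = 3.2588
  dwarf purple-flowered: (359 − 366.5625)² / 366.5625 = 0.1560
  dwarf white-flowered: (124 − 122.1875)² / 122.1875 = 0.0269
χ² = 1.4778 + 3.2588 + 0.1560 + 0.0269 = 4.9195 ≈ 4.920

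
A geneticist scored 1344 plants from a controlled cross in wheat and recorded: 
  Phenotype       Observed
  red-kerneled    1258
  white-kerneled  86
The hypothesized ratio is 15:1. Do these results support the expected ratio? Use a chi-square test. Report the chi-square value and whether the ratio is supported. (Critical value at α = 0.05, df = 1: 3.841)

Expected counts for N = 1344 under a 15:1 ratio (total parts = 16):
  red-kerneled: 1344 × 15/16 = 1260
  white-kerneled: 1344 × 1/16 = 84
χ² = Σ (O − E)² / E
  red-kerneled: (1258 − 1260)² / 1260 = 0.0032
  white-kerneled: (86 − 84)² / 84 = 0.0476
χ² = 0.0032 + 0.0476 = 0.0508 ≈ 0.051
Degrees of freedom = 2 − 1 = 1; critical value at α = 0.05 is 3.841.
Since 0.051 < 3.841, we fail to reject the null hypothesis — the data are consistent with the 15:1 ratio.

0.051; consistent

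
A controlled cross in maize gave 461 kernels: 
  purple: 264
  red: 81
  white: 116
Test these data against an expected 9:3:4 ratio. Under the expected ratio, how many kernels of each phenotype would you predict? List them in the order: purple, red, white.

259.3125, 86.4375, 115.25

Under the 9:3:4 hypothesis (Σ ratio = 16, N = 461):
  purple: 461 × 9/16 = 259.3125
  red: 461 × 3/16 = 86.4375
  white: 461 × 4/16 = 115.25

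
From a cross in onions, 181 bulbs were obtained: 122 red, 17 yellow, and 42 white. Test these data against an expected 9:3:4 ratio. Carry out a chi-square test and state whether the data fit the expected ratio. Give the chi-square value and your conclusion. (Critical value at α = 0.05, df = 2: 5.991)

The 9:3:4 ratio has 16 parts, so with N = 181 the expected counts are:
  red: 181 × 9/16 = 101.8125
  yellow: 181 × 3/16 = 33.9375
  white: 181 × 4/16 = 45.25
χ² = Σ (O − E)² / E
  red: (122 − 101.8125)² / 101.8125 = 4.0028
  yellow: (17 − 33.9375)² / 33.9375 = 8.4532
  white: (42 − 45.25)² / 45.25 = 0.2334
χ² = 4.0028 + 8.4532 + 0.2334 = 12.6894 ≈ 12.689
Degrees of freedom = 3 − 1 = 2; critical value at α = 0.05 is 5.991.
Since 12.689 > 5.991, we reject the null hypothesis — the data do not fit the 9:3:4 ratio.

12.689; not consistent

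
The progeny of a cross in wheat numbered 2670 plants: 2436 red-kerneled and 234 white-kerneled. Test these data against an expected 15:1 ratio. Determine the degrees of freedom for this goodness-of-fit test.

1

A goodness-of-fit test with 2 phenotype classes has df = 2 − 1 = 1.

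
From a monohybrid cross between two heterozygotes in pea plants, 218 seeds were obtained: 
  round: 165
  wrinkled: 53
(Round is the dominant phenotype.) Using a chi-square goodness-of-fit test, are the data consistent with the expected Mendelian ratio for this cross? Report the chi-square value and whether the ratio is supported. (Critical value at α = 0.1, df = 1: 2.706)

For a monohybrid cross between heterozygotes with complete dominance, the expected phenotypic ratio is 3:1.
Expected counts for N = 218 under a 3:1 ratio (total parts = 4):
  round: 218 × 3/4 = 163.5
  wrinkled: 218 × 1/4 = 54.5
χ² = Σ (O − E)² / E
  round: (165 − 163.5)² / 163.5 = 0.0138
  wrinkled: (53 − 54.5)² / 54.5 = 0.0413
χ² = 0.0138 + 0.0413 = 0.0551 ≈ 0.055
Degrees of freedom = 2 − 1 = 1; critical value at α = 0.1 is 2.706.
Since 0.055 < 2.706, we fail to reject the null hypothesis — the data are consistent with the 3:1 ratio.

0.055; consistent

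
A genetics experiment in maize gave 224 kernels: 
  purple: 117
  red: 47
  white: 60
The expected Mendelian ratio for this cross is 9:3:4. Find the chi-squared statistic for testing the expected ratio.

1.524

Under the 9:3:4 hypothesis (Σ ratio = 16, N = 224):
  purple: 224 × 9/16 = 126
  red: 224 × 3/16 = 42
  white: 224 × 4/16 = 56
χ² = Σ (O − E)² / E
  purple: (117 − 126)² / 126 = 0.6429
  red: (47 − 42)² / 42 = 0.5952
  white: (60 − 56)² / 56 = 0.2857
χ² = 0.6429 + 0.5952 + 0.2857 = 1.5238 ≈ 1.524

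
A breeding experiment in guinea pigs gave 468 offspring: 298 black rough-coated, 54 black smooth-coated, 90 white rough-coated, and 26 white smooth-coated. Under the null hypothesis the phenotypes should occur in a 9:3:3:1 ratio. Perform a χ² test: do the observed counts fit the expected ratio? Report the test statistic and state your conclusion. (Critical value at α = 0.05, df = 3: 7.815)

17.987; not consistent

Total ratio parts = 16. Expected numbers out of 468:
  black rough-coated: 468 × 9/16 = 263.25
  black smooth-coated: 468 × 3/16 = 87.75
  white rough-coated: 468 × 3/16 = 87.75
  white smooth-coated: 468 × 1/16 = 29.25
χ² = Σ (O − E)² / E
  black rough-coated: (298 − 263.25)² / 263.25 = 4.5871
  black smooth-coated: (54 − 87.75)² / 87.75 = 12.9808
  white rough-coated: (90 − 87.75)² / 87.75 = 0.0577
  white smooth-coated: (26 − 29.25)² / 29.25 = 0.3611
χ² = 4.5871 + 12.9808 + 0.0577 + 0.3611 = 17.9867 ≈ 17.987
Degrees of freedom = 4 − 1 = 3; critical value at α = 0.05 is 7.815.
Since 17.987 > 7.815, we reject the null hypothesis — the data do not fit the 9:3:3:1 ratio.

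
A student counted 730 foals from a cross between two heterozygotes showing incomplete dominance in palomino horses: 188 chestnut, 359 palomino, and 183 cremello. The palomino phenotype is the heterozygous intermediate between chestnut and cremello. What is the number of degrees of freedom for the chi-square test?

2

With incomplete dominance, a heterozygote × heterozygote cross gives a 1:2:1 phenotypic ratio.
A goodness-of-fit test with 3 phenotype classes has df = 3 − 1 = 2.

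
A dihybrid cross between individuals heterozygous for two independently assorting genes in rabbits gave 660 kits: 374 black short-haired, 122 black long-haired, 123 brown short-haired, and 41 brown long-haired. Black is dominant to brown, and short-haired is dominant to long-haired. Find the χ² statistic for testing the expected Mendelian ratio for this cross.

0.051

A dihybrid F₂ with independent assortment and complete dominance at both loci gives a 9:3:3:1 phenotypic ratio.
Under the 9:3:3:1 hypothesis (Σ ratio = 16, N = 660):
  black short-haired: 660 × 9/16 = 371.25
  black long-haired: 660 × 3/16 = 123.75
  brown short-haired: 660 × 3/16 = 123.75
  brown long-haired: 660 × 1/16 = 41.25
χ² = Σ (O − E)² / E
  black short-haired: (374 − 371.25)² / 371.25 = 0.0204
  black long-haired: (122 − 123.75)² / 123.75 = 0.0247
  brown short-haired: (123 − 123.75)² / 123.75 = 0.0045
  brown long-haired: (41 − 41.25)² / 41.25 = 0.0015
χ² = 0.0204 + 0.0247 + 0.0045 + 0.0015 = 0.0511 ≈ 0.051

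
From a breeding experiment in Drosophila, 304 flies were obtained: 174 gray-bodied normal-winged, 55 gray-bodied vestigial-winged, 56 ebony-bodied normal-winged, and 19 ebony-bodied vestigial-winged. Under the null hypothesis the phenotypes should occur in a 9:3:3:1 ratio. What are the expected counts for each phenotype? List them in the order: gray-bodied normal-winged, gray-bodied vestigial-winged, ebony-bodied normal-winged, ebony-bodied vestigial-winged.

171, 57, 57, 19

Total ratio parts = 16. Expected numbers out of 304:
  gray-bodied normal-winged: 304 × 9/16 = 171
  gray-bodied vestigial-winged: 304 × 3/16 = 57
  ebony-bodied normal-winged: 304 × 3/16 = 57
  ebony-bodied vestigial-winged: 304 × 1/16 = 19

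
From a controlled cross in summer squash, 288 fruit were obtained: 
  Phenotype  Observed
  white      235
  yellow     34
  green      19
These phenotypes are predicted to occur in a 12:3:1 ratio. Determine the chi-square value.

Expected counts for N = 288 under a 12:3:1 ratio (total parts = 16):
  white: 288 × 12/16 = 216
  yellow: 288 × 3/16 = 54
  green: 288 × 1/16 = 18
χ² = Σ (O − E)² / E
  white: (235 − 216)² / 216 = 1.6713
  yellow: (34 − 54)² / 54 = 7.4074
  green: (19 − 18)² / 18 = 0.0556
χ² = 1.6713 + 7.4074 + 0.0556 = 9.1343 ≈ 9.134

9.134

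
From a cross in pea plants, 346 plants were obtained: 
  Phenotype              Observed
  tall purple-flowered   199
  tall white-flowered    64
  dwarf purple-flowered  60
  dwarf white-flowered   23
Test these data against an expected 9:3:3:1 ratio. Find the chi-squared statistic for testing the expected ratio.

0.564

Under the 9:3:3:1 hypothesis (Σ ratio = 16, N = 346):
  tall purple-flowered: 346 × 9/16 = 194.625
  tall white-flowered: 346 × 3/16 = 64.875
  dwarf purple-flowered: 346 × 3/16 = 64.875
  dwarf white-flowered: 346 × 1/16 = 21.625
χ² = Σ (O − E)² / E
  tall purple-flowered: (199 − 194.625)² / 194.625 = 0.0983
  tall white-flowered: (64 − 64.875)² / 64.875 = 0.0118
  dwarf purple-flowered: (60 − 64.875)² / 64.875 = 0.3663
  dwarf white-flowered: (23 − 21.625)² / 21.625 = 0.0874
χ² = 0.0983 + 0.0118 + 0.3663 + 0.0874 = 0.5638 ≈ 0.564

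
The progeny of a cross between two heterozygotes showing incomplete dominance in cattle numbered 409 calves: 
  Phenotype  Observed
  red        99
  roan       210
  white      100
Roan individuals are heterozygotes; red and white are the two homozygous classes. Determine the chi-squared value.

0.301

With incomplete dominance, a heterozygote × heterozygote cross gives a 1:2:1 phenotypic ratio.
The 1:2:1 ratio has 4 parts, so with N = 409 the expected counts are:
  red: 409 × 1/4 = 102.25
  roan: 409 × 2/4 = 204.5
  white: 409 × 1/4 = 102.25
χ² = Σ (O − E)² / E
  red: (99 − 102.25)² / 102.25 = 0.1033
  roan: (210 − 204.5)² / 204.5 = 0.1479
  white: (100 − 102.25)² / 102.25 = 0.0495
χ² = 0.1033 + 0.1479 + 0.0495 = 0.3007 ≈ 0.301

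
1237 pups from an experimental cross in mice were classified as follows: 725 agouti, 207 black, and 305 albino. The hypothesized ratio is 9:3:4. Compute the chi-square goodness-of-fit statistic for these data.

Under the 9:3:4 hypothesis (Σ ratio = 16, N = 1237):
  agouti: 1237 × 9/16 = 695.8125
  black: 1237 × 3/16 = 231.9375
  albino: 1237 × 4/16 = 309.25
χ² = Σ (O − E)² / E
  agouti: (725 − 695.8125)² / 695.8125 = 1.2243
  black: (207 − 231.9375)² / 231.9375 = 2.6812
  albino: (305 − 309.25)² / 309.25 = 0.0584
χ² = 1.2243 + 2.6812 + 0.0584 = 3.9639 ≈ 3.964

3.964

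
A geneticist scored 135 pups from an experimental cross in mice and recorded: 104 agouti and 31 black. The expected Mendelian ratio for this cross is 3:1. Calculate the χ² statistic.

0.299

The 3:1 ratio has 4 parts, so with N = 135 the expected counts are:
  agouti: 135 × 3/4 = 101.25
  black: 135 × 1/4 = 33.75
χ² = Σ (O − E)² / E
  agouti: (104 − 101.25)² / 101.25 = 0.0747
  black: (31 − 33.75)² / 33.75 = 0.2241
χ² = 0.0747 + 0.2241 = 0.2988 ≈ 0.299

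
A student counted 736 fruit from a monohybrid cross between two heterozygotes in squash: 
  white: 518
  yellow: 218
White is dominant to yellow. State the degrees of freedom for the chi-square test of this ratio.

For a monohybrid cross between heterozygotes with complete dominance, the expected phenotypic ratio is 3:1.
A goodness-of-fit test with 2 phenotype classes has df = 2 − 1 = 1.

1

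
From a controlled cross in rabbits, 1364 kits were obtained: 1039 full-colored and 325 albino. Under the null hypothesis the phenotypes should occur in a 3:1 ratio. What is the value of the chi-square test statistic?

1.001

Under the 3:1 hypothesis (Σ ratio = 4, N = 1364):
  full-colored: 1364 × 3/4 = 1023
  albino: 1364 × 1/4 = 341
χ² = Σ (O − E)² / E
  full-colored: (1039 − 1023)² / 1023 = 0.2502
  albino: (325 − 341)² / 341 = 0.7507
χ² = 0.2502 + 0.7507 = 1.0009 ≈ 1.001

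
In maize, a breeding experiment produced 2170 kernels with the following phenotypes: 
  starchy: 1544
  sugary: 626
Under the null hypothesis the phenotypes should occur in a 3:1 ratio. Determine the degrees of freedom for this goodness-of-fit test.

1

A goodness-of-fit test with 2 phenotype classes has df = 2 − 1 = 1.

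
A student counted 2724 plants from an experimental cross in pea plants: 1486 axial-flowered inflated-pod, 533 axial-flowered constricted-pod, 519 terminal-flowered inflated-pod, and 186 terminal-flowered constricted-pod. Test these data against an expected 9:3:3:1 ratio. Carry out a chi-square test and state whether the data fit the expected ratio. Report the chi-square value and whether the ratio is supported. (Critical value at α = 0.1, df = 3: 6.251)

3.956; consistent

Total ratio parts = 16. Expected numbers out of 2724:
  axial-flowered inflated-pod: 2724 × 9/16 = 1532.25
  axial-flowered constricted-pod: 2724 × 3/16 = 510.75
  terminal-flowered inflated-pod: 2724 × 3/16 = 510.75
  terminal-flowered constricted-pod: 2724 × 1/16 = 170.25
χ² = Σ (O − E)² / E
  axial-flowered inflated-pod: (1486 − 1532.25)² / 1532.25 = 1.3960
  axial-flowered constricted-pod: (533 − 510.75)² / 510.75 = 0.9693
  terminal-flowered inflated-pod: (519 − 510.75)² / 510.75 = 0.1333
  terminal-flowered constricted-pod: (186 − 170.25)² / 170.25 = 1.4570
χ² = 1.3960 + 0.9693 + 0.1333 + 1.4570 = 3.9556 ≈ 3.956
Degrees of freedom = 4 − 1 = 3; critical value at α = 0.1 is 6.251.
Since 3.956 < 6.251, we fail to reject the null hypothesis — the data are consistent with the 9:3:3:1 ratio.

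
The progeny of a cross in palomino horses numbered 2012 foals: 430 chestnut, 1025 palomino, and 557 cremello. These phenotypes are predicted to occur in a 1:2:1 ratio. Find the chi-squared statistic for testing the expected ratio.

Under the 1:2:1 hypothesis (Σ ratio = 4, N = 2012):
  chestnut: 2012 × 1/4 = 503
  palomino: 2012 × 2/4 = 1006
  cremello: 2012 × 1/4 = 503
χ² = Σ (O − E)² / E
  chestnut: (430 − 503)² / 503 = 10.5944
  palomino: (1025 − 1006)² / 1006 = 0.3588
  cremello: (557 − 503)² / 503 = 5.7972
χ² = 10.5944 + 0.3588 + 5.7972 = 16.7504 ≈ 16.750

16.750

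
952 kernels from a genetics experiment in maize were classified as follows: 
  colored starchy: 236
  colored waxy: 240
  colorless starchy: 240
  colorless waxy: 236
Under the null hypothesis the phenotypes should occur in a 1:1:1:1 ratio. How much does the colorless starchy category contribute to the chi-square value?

0.017

The 1:1:1:1 ratio has 4 parts, so with N = 952 the expected counts are:
  colored starchy: 952 × 1/4 = 238
  colored waxy: 952 × 1/4 = 238
  colorless starchy: 952 × 1/4 = 238
  colorless waxy: 952 × 1/4 = 238
Contribution of colorless starchy: (240 − 238)² / 238 = 0.0168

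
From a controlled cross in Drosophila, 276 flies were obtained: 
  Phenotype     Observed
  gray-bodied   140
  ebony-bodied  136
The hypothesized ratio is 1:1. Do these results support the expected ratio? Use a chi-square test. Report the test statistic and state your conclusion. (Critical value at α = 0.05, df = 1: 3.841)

0.058; consistent

The 1:1 ratio has 2 parts, so with N = 276 the expected counts are:
  gray-bodied: 276 × 1/2 = 138
  ebony-bodied: 276 × 1/2 = 138
χ² = Σ (O − E)² / E
  gray-bodied: (140 − 138)² / 138 = 0.0290
  ebony-bodied: (136 − 138)² / 138 = 0.0290
χ² = 0.0290 + 0.0290 = 0.058
Degrees of freedom = 2 − 1 = 1; critical value at α = 0.05 is 3.841.
Since 0.058 < 3.841, we fail to reject the null hypothesis — the data are consistent with the 1:1 ratio.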